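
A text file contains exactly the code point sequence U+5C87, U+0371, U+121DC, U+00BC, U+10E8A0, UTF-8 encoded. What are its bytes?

U+5C87: 3-byte form → E5 B2 87.
U+0371: 2-byte form → CD B1.
U+121DC: 4-byte form → F0 92 87 9C.
U+00BC: 2-byte form → C2 BC.
U+10E8A0: 4-byte form → F4 8E A2 A0.
Concatenated (15 bytes): E5 B2 87 CD B1 F0 92 87 9C C2 BC F4 8E A2 A0.

E5 B2 87 CD B1 F0 92 87 9C C2 BC F4 8E A2 A0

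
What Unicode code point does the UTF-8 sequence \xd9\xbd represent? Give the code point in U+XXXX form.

Leading byte 0xD9 = 11011001 matches 110xxxxx → 2-byte sequence.
Byte 1: 0xD9 = 11011001, payload 11001 (5 bits).
Byte 2: 0xBD = 10111101 (10xxxxxx ✓), payload 111101.
Concatenate: 11001111101 = 0x67D (11 bits → U+067D).

U+067D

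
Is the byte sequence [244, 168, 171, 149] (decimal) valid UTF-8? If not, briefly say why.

invalid (encodes a value above U+10FFFF)

Leading byte 0xF4 = 11110100 → 4-byte form.
Payload = 0x128AD5, which exceeds U+10FFFF, the maximum Unicode code point. (Leading bytes F5–FF, or F4 followed by ≥ 0x90, are invalid.)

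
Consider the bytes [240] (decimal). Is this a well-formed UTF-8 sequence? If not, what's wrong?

invalid (sequence truncated)

Leading byte 0xF0 = 11110000 → 4-byte form, but only 1 byte is present.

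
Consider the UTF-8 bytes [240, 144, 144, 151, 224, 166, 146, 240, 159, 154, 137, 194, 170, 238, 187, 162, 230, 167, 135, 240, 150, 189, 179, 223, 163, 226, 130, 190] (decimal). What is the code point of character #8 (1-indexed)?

Offset 0: leading byte 0xF0 = 11110000 → 4-byte char #1 = F0 90 90 97.
Offset 4: leading byte 0xE0 = 11100000 → 3-byte char #2 = E0 A6 92.
Offset 7: leading byte 0xF0 = 11110000 → 4-byte char #3 = F0 9F 9A 89.
Offset 11: leading byte 0xC2 = 11000010 → 2-byte char #4 = C2 AA.
Offset 13: leading byte 0xEE = 11101110 → 3-byte char #5 = EE BB A2.
Offset 16: leading byte 0xE6 = 11100110 → 3-byte char #6 = E6 A7 87.
Offset 19: leading byte 0xF0 = 11110000 → 4-byte char #7 = F0 96 BD B3.
Offset 23: leading byte 0xDF = 11011111 → 2-byte char #8 = DF A3.
Leading byte 0xDF = 11011111 matches 110xxxxx → 2-byte sequence.
Byte 1: 0xDF = 11011111, payload 11111 (5 bits).
Byte 2: 0xA3 = 10100011 (10xxxxxx ✓), payload 100011.
Concatenate: 11111100011 = 0x7E3 (11 bits → U+07E3).

U+07E3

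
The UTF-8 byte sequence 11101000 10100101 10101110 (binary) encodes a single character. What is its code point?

Leading byte 0xE8 = 11101000 matches 1110xxxx → 3-byte sequence.
Byte 1: 0xE8 = 11101000, payload 1000 (4 bits).
Byte 2: 0xA5 = 10100101 (10xxxxxx ✓), payload 100101.
Byte 3: 0xAE = 10101110 (10xxxxxx ✓), payload 101110.
Concatenate: 1000100101101110 = 0x896E (16 bits → U+896E).

U+896E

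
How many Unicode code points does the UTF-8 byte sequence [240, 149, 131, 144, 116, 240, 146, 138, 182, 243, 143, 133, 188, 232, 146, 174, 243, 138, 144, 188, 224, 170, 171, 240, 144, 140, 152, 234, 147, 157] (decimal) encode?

9

Byte at offset 0: 0xF0 = 11110000 → 4-byte char (#1). Advance 4.
Byte at offset 4: 0x74 = 01110100 → 1-byte char (#2). Advance 1.
Byte at offset 5: 0xF0 = 11110000 → 4-byte char (#3). Advance 4.
Byte at offset 9: 0xF3 = 11110011 → 4-byte char (#4). Advance 4.
Byte at offset 13: 0xE8 = 11101000 → 3-byte char (#5). Advance 3.
Byte at offset 16: 0xF3 = 11110011 → 4-byte char (#6). Advance 4.
Byte at offset 20: 0xE0 = 11100000 → 3-byte char (#7). Advance 3.
Byte at offset 23: 0xF0 = 11110000 → 4-byte char (#8). Advance 4.
Byte at offset 27: 0xEA = 11101010 → 3-byte char (#9). Advance 3.
Reached end at offset 30 after 9 code points.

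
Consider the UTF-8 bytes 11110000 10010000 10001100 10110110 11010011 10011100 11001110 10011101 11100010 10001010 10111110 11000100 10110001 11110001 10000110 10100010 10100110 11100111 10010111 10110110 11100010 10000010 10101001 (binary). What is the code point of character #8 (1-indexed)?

U+20A9

Offset 0: leading byte 0xF0 = 11110000 → 4-byte char #1 = F0 90 8C B6.
Offset 4: leading byte 0xD3 = 11010011 → 2-byte char #2 = D3 9C.
Offset 6: leading byte 0xCE = 11001110 → 2-byte char #3 = CE 9D.
Offset 8: leading byte 0xE2 = 11100010 → 3-byte char #4 = E2 8A BE.
Offset 11: leading byte 0xC4 = 11000100 → 2-byte char #5 = C4 B1.
Offset 13: leading byte 0xF1 = 11110001 → 4-byte char #6 = F1 86 A2 A6.
Offset 17: leading byte 0xE7 = 11100111 → 3-byte char #7 = E7 97 B6.
Offset 20: leading byte 0xE2 = 11100010 → 3-byte char #8 = E2 82 A9.
Leading byte 0xE2 = 11100010 matches 1110xxxx → 3-byte sequence.
Byte 1: 0xE2 = 11100010, payload 0010 (4 bits).
Byte 2: 0x82 = 10000010 (10xxxxxx ✓), payload 000010.
Byte 3: 0xA9 = 10101001 (10xxxxxx ✓), payload 101001.
Concatenate: 0010000010101001 = 0x20A9 (16 bits → U+20A9).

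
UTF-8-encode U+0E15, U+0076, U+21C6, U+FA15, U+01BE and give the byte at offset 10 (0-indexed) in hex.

U+0E15 → 3-byte form E0 B8 95 at offsets 0–2.
U+0076 → 1-byte form 76 at offsets 3–3.
U+21C6 → 3-byte form E2 87 86 at offsets 4–6.
U+FA15 → 3-byte form EF A8 95 at offsets 7–9.
U+01BE → 2-byte form C6 BE at offsets 10–11.
Offset 10 falls in char 5's range; it's byte 1 of C6 BE = 0xC6.

0xC6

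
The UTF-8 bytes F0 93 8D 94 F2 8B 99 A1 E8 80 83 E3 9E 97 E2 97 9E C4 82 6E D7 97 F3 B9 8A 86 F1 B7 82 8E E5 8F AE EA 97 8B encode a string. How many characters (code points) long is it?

12

Byte at offset 0: 0xF0 = 11110000 → 4-byte char (#1). Advance 4.
Byte at offset 4: 0xF2 = 11110010 → 4-byte char (#2). Advance 4.
Byte at offset 8: 0xE8 = 11101000 → 3-byte char (#3). Advance 3.
Byte at offset 11: 0xE3 = 11100011 → 3-byte char (#4). Advance 3.
Byte at offset 14: 0xE2 = 11100010 → 3-byte char (#5). Advance 3.
Byte at offset 17: 0xC4 = 11000100 → 2-byte char (#6). Advance 2.
Byte at offset 19: 0x6E = 01101110 → 1-byte char (#7). Advance 1.
Byte at offset 20: 0xD7 = 11010111 → 2-byte char (#8). Advance 2.
Byte at offset 22: 0xF3 = 11110011 → 4-byte char (#9). Advance 4.
Byte at offset 26: 0xF1 = 11110001 → 4-byte char (#10). Advance 4.
Byte at offset 30: 0xE5 = 11100101 → 3-byte char (#11). Advance 3.
Byte at offset 33: 0xEA = 11101010 → 3-byte char (#12). Advance 3.
Reached end at offset 36 after 12 code points.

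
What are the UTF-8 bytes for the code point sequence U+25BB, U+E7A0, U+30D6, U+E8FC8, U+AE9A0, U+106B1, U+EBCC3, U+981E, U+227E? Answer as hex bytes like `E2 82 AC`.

U+25BB: 3-byte form → E2 96 BB.
U+E7A0: 3-byte form → EE 9E A0.
U+30D6: 3-byte form → E3 83 96.
U+E8FC8: 4-byte form → F3 A8 BF 88.
U+AE9A0: 4-byte form → F2 AE A6 A0.
U+106B1: 4-byte form → F0 90 9A B1.
U+EBCC3: 4-byte form → F3 AB B3 83.
U+981E: 3-byte form → E9 A0 9E.
U+227E: 3-byte form → E2 89 BE.
Concatenated (31 bytes): E2 96 BB EE 9E A0 E3 83 96 F3 A8 BF 88 F2 AE A6 A0 F0 90 9A B1 F3 AB B3 83 E9 A0 9E E2 89 BE.

E2 96 BB EE 9E A0 E3 83 96 F3 A8 BF 88 F2 AE A6 A0 F0 90 9A B1 F3 AB B3 83 E9 A0 9E E2 89 BE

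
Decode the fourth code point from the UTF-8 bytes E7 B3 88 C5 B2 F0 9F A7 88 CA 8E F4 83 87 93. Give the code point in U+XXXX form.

U+028E

Offset 0: leading byte 0xE7 = 11100111 → 3-byte char #1 = E7 B3 88.
Offset 3: leading byte 0xC5 = 11000101 → 2-byte char #2 = C5 B2.
Offset 5: leading byte 0xF0 = 11110000 → 4-byte char #3 = F0 9F A7 88.
Offset 9: leading byte 0xCA = 11001010 → 2-byte char #4 = CA 8E.
Leading byte 0xCA = 11001010 matches 110xxxxx → 2-byte sequence.
Byte 1: 0xCA = 11001010, payload 01010 (5 bits).
Byte 2: 0x8E = 10001110 (10xxxxxx ✓), payload 001110.
Concatenate: 01010001110 = 0x28E (11 bits → U+028E).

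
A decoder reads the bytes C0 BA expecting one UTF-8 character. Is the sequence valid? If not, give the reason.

invalid (overlong encoding)

Leading byte 0xC0 = 11000000 → 2-byte form.
Continuation bytes all match 10xxxxxx. Payload decodes to 0x3A.
But 0x3A < 0x80, the minimum for a 2-byte sequence — this is an overlong encoding.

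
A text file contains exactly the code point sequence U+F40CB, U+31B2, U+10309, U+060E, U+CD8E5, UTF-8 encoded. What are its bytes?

U+F40CB: 4-byte form → F3 B4 83 8B.
U+31B2: 3-byte form → E3 86 B2.
U+10309: 4-byte form → F0 90 8C 89.
U+060E: 2-byte form → D8 8E.
U+CD8E5: 4-byte form → F3 8D A3 A5.
Concatenated (17 bytes): F3 B4 83 8B E3 86 B2 F0 90 8C 89 D8 8E F3 8D A3 A5.

F3 B4 83 8B E3 86 B2 F0 90 8C 89 D8 8E F3 8D A3 A5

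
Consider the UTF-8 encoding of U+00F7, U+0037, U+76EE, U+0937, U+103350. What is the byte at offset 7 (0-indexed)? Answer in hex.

U+00F7 → 2-byte form C3 B7 at offsets 0–1.
U+0037 → 1-byte form 37 at offsets 2–2.
U+76EE → 3-byte form E7 9B AE at offsets 3–5.
U+0937 → 3-byte form E0 A4 B7 at offsets 6–8.
Offset 7 falls in char 4's range; it's byte 2 of E0 A4 B7 = 0xA4.

0xA4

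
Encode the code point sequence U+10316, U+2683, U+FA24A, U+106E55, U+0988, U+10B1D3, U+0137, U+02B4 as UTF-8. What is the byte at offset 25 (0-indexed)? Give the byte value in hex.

U+10316 → 4-byte form F0 90 8C 96 at offsets 0–3.
U+2683 → 3-byte form E2 9A 83 at offsets 4–6.
U+FA24A → 4-byte form F3 BA 89 8A at offsets 7–10.
U+106E55 → 4-byte form F4 86 B9 95 at offsets 11–14.
U+0988 → 3-byte form E0 A6 88 at offsets 15–17.
U+10B1D3 → 4-byte form F4 8B 87 93 at offsets 18–21.
U+0137 → 2-byte form C4 B7 at offsets 22–23.
U+02B4 → 2-byte form CA B4 at offsets 24–25.
Offset 25 falls in char 8's range; it's byte 2 of CA B4 = 0xB4.

0xB4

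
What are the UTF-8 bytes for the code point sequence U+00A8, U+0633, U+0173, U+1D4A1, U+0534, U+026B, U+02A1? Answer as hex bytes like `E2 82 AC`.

U+00A8: 2-byte form → C2 A8.
U+0633: 2-byte form → D8 B3.
U+0173: 2-byte form → C5 B3.
U+1D4A1: 4-byte form → F0 9D 92 A1.
U+0534: 2-byte form → D4 B4.
U+026B: 2-byte form → C9 AB.
U+02A1: 2-byte form → CA A1.
Concatenated (16 bytes): C2 A8 D8 B3 C5 B3 F0 9D 92 A1 D4 B4 C9 AB CA A1.

C2 A8 D8 B3 C5 B3 F0 9D 92 A1 D4 B4 C9 AB CA A1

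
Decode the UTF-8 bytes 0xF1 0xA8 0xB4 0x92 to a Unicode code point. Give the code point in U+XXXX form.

Leading byte 0xF1 = 11110001 matches 11110xxx → 4-byte sequence.
Byte 1: 0xF1 = 11110001, payload 001 (3 bits).
Byte 2: 0xA8 = 10101000 (10xxxxxx ✓), payload 101000.
Byte 3: 0xB4 = 10110100 (10xxxxxx ✓), payload 110100.
Byte 4: 0x92 = 10010010 (10xxxxxx ✓), payload 010010.
Concatenate: 001101000110100010010 = 0x68D12 (21 bits → U+68D12).

U+68D12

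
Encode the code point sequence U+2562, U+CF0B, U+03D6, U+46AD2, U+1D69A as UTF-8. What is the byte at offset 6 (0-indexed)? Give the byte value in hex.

U+2562 → 3-byte form E2 95 A2 at offsets 0–2.
U+CF0B → 3-byte form EC BC 8B at offsets 3–5.
U+03D6 → 2-byte form CF 96 at offsets 6–7.
Offset 6 falls in char 3's range; it's byte 1 of CF 96 = 0xCF.

0xCF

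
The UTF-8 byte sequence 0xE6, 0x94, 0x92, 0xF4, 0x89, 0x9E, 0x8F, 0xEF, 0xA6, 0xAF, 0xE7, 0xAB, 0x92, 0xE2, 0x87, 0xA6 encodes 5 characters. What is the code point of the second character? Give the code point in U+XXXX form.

U+10978F

Offset 0: leading byte 0xE6 = 11100110 → 3-byte char #1 = E6 94 92.
Offset 3: leading byte 0xF4 = 11110100 → 4-byte char #2 = F4 89 9E 8F.
Leading byte 0xF4 = 11110100 matches 11110xxx → 4-byte sequence.
Byte 1: 0xF4 = 11110100, payload 100 (3 bits).
Byte 2: 0x89 = 10001001 (10xxxxxx ✓), payload 001001.
Byte 3: 0x9E = 10011110 (10xxxxxx ✓), payload 011110.
Byte 4: 0x8F = 10001111 (10xxxxxx ✓), payload 001111.
Concatenate: 100001001011110001111 = 0x10978F (21 bits → U+10978F).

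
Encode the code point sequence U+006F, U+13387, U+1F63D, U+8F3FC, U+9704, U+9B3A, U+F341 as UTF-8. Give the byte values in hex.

6F F0 93 8E 87 F0 9F 98 BD F2 8F 8F BC E9 9C 84 E9 AC BA EF 8D 81

U+006F: 1-byte form → 6F.
U+13387: 4-byte form → F0 93 8E 87.
U+1F63D: 4-byte form → F0 9F 98 BD.
U+8F3FC: 4-byte form → F2 8F 8F BC.
U+9704: 3-byte form → E9 9C 84.
U+9B3A: 3-byte form → E9 AC BA.
U+F341: 3-byte form → EF 8D 81.
Concatenated (22 bytes): 6F F0 93 8E 87 F0 9F 98 BD F2 8F 8F BC E9 9C 84 E9 AC BA EF 8D 81.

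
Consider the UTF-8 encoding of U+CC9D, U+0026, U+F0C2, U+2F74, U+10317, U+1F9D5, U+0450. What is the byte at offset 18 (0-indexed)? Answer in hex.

0xD1

U+CC9D → 3-byte form EC B2 9D at offsets 0–2.
U+0026 → 1-byte form 26 at offsets 3–3.
U+F0C2 → 3-byte form EF 83 82 at offsets 4–6.
U+2F74 → 3-byte form E2 BD B4 at offsets 7–9.
U+10317 → 4-byte form F0 90 8C 97 at offsets 10–13.
U+1F9D5 → 4-byte form F0 9F A7 95 at offsets 14–17.
U+0450 → 2-byte form D1 90 at offsets 18–19.
Offset 18 falls in char 7's range; it's byte 1 of D1 90 = 0xD1.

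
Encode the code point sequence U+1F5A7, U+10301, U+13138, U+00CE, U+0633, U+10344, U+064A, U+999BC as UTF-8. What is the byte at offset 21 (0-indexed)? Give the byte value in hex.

0x8A

U+1F5A7 → 4-byte form F0 9F 96 A7 at offsets 0–3.
U+10301 → 4-byte form F0 90 8C 81 at offsets 4–7.
U+13138 → 4-byte form F0 93 84 B8 at offsets 8–11.
U+00CE → 2-byte form C3 8E at offsets 12–13.
U+0633 → 2-byte form D8 B3 at offsets 14–15.
U+10344 → 4-byte form F0 90 8D 84 at offsets 16–19.
U+064A → 2-byte form D9 8A at offsets 20–21.
Offset 21 falls in char 7's range; it's byte 2 of D9 8A = 0x8A.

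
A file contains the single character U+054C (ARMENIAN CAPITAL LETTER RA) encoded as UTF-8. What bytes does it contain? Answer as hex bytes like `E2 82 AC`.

D5 8C

U+054C = 0x54C = 1356 decimal. In range U+0080–U+07FF → 2-byte form: 110xxxxx 10xxxxxx.
Binary (11 bits): 10101001100.
Split 5+6: 10101 | 001100.
Byte 1: 11010101 = 0xD5.
Byte 2: 10001100 = 0x8C.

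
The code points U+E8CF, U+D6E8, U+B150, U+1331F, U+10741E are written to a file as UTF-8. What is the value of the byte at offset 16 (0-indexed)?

0x9E

U+E8CF → 3-byte form EE A3 8F at offsets 0–2.
U+D6E8 → 3-byte form ED 9B A8 at offsets 3–5.
U+B150 → 3-byte form EB 85 90 at offsets 6–8.
U+1331F → 4-byte form F0 93 8C 9F at offsets 9–12.
U+10741E → 4-byte form F4 87 90 9E at offsets 13–16.
Offset 16 falls in char 5's range; it's byte 4 of F4 87 90 9E = 0x9E.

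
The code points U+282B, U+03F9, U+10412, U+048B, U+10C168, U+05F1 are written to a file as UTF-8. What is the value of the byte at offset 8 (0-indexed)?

0x92

U+282B → 3-byte form E2 A0 AB at offsets 0–2.
U+03F9 → 2-byte form CF B9 at offsets 3–4.
U+10412 → 4-byte form F0 90 90 92 at offsets 5–8.
Offset 8 falls in char 3's range; it's byte 4 of F0 90 90 92 = 0x92.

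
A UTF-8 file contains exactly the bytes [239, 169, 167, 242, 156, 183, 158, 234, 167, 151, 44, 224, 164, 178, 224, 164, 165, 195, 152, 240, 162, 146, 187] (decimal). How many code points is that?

Byte at offset 0: 0xEF = 11101111 → 3-byte char (#1). Advance 3.
Byte at offset 3: 0xF2 = 11110010 → 4-byte char (#2). Advance 4.
Byte at offset 7: 0xEA = 11101010 → 3-byte char (#3). Advance 3.
Byte at offset 10: 0x2C = 00101100 → 1-byte char (#4). Advance 1.
Byte at offset 11: 0xE0 = 11100000 → 3-byte char (#5). Advance 3.
Byte at offset 14: 0xE0 = 11100000 → 3-byte char (#6). Advance 3.
Byte at offset 17: 0xC3 = 11000011 → 2-byte char (#7). Advance 2.
Byte at offset 19: 0xF0 = 11110000 → 4-byte char (#8). Advance 4.
Reached end at offset 23 after 8 code points.

8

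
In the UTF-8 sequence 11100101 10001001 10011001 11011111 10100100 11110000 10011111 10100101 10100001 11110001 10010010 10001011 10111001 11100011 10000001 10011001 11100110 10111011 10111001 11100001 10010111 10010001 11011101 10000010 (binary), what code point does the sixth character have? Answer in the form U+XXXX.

Offset 0: leading byte 0xE5 = 11100101 → 3-byte char #1 = E5 89 99.
Offset 3: leading byte 0xDF = 11011111 → 2-byte char #2 = DF A4.
Offset 5: leading byte 0xF0 = 11110000 → 4-byte char #3 = F0 9F A5 A1.
Offset 9: leading byte 0xF1 = 11110001 → 4-byte char #4 = F1 92 8B B9.
Offset 13: leading byte 0xE3 = 11100011 → 3-byte char #5 = E3 81 99.
Offset 16: leading byte 0xE6 = 11100110 → 3-byte char #6 = E6 BB B9.
Leading byte 0xE6 = 11100110 matches 1110xxxx → 3-byte sequence.
Byte 1: 0xE6 = 11100110, payload 0110 (4 bits).
Byte 2: 0xBB = 10111011 (10xxxxxx ✓), payload 111011.
Byte 3: 0xB9 = 10111001 (10xxxxxx ✓), payload 111001.
Concatenate: 0110111011111001 = 0x6EF9 (16 bits → U+6EF9).

U+6EF9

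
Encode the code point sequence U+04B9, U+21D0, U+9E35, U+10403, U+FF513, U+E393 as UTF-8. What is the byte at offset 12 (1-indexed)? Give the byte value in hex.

0x83

1-indexed offset 12 is 0-indexed offset 11.
U+04B9 → 2-byte form D2 B9 at offsets 0–1.
U+21D0 → 3-byte form E2 87 90 at offsets 2–4.
U+9E35 → 3-byte form E9 B8 B5 at offsets 5–7.
U+10403 → 4-byte form F0 90 90 83 at offsets 8–11.
Offset 11 falls in char 4's range; it's byte 4 of F0 90 90 83 = 0x83.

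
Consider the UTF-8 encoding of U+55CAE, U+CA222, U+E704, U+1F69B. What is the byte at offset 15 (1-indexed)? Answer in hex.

1-indexed offset 15 is 0-indexed offset 14.
U+55CAE → 4-byte form F1 95 B2 AE at offsets 0–3.
U+CA222 → 4-byte form F3 8A 88 A2 at offsets 4–7.
U+E704 → 3-byte form EE 9C 84 at offsets 8–10.
U+1F69B → 4-byte form F0 9F 9A 9B at offsets 11–14.
Offset 14 falls in char 4's range; it's byte 4 of F0 9F 9A 9B = 0x9B.

0x9B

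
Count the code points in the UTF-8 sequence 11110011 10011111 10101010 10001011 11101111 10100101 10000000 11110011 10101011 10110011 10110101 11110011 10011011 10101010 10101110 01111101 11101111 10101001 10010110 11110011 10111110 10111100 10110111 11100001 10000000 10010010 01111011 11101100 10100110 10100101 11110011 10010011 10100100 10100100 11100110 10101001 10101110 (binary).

12

Byte at offset 0: 0xF3 = 11110011 → 4-byte char (#1). Advance 4.
Byte at offset 4: 0xEF = 11101111 → 3-byte char (#2). Advance 3.
Byte at offset 7: 0xF3 = 11110011 → 4-byte char (#3). Advance 4.
Byte at offset 11: 0xF3 = 11110011 → 4-byte char (#4). Advance 4.
Byte at offset 15: 0x7D = 01111101 → 1-byte char (#5). Advance 1.
Byte at offset 16: 0xEF = 11101111 → 3-byte char (#6). Advance 3.
Byte at offset 19: 0xF3 = 11110011 → 4-byte char (#7). Advance 4.
Byte at offset 23: 0xE1 = 11100001 → 3-byte char (#8). Advance 3.
Byte at offset 26: 0x7B = 01111011 → 1-byte char (#9). Advance 1.
Byte at offset 27: 0xEC = 11101100 → 3-byte char (#10). Advance 3.
Byte at offset 30: 0xF3 = 11110011 → 4-byte char (#11). Advance 4.
Byte at offset 34: 0xE6 = 11100110 → 3-byte char (#12). Advance 3.
Reached end at offset 37 after 12 code points.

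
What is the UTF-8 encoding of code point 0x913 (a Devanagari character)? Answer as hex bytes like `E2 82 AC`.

E0 A4 93

U+0913 = 0x913 = 2323 decimal. In range U+0800–U+FFFF → 3-byte form: 1110xxxx 10xxxxxx 10xxxxxx.
Binary (16 bits): 0000100100010011.
Split 4+6+6: 0000 | 100100 | 010011.
Byte 1: 11100000 = 0xE0.
Byte 2: 10100100 = 0xA4.
Byte 3: 10010011 = 0x93.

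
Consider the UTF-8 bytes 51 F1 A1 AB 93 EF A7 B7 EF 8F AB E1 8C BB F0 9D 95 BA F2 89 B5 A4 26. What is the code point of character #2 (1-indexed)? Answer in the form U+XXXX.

Offset 0: leading byte 0x51 = 01010001 → 1-byte char #1 = 51.
Offset 1: leading byte 0xF1 = 11110001 → 4-byte char #2 = F1 A1 AB 93.
Leading byte 0xF1 = 11110001 matches 11110xxx → 4-byte sequence.
Byte 1: 0xF1 = 11110001, payload 001 (3 bits).
Byte 2: 0xA1 = 10100001 (10xxxxxx ✓), payload 100001.
Byte 3: 0xAB = 10101011 (10xxxxxx ✓), payload 101011.
Byte 4: 0x93 = 10010011 (10xxxxxx ✓), payload 010011.
Concatenate: 001100001101011010011 = 0x61AD3 (21 bits → U+61AD3).

U+61AD3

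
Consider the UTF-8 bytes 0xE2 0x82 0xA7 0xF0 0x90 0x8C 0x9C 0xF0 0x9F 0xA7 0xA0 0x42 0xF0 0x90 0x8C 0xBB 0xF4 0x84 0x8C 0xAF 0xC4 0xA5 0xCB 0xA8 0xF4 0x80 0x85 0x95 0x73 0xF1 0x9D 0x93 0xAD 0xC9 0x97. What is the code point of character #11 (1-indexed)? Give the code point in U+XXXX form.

U+5D4ED

Offset 0: leading byte 0xE2 = 11100010 → 3-byte char #1 = E2 82 A7.
Offset 3: leading byte 0xF0 = 11110000 → 4-byte char #2 = F0 90 8C 9C.
Offset 7: leading byte 0xF0 = 11110000 → 4-byte char #3 = F0 9F A7 A0.
Offset 11: leading byte 0x42 = 01000010 → 1-byte char #4 = 42.
Offset 12: leading byte 0xF0 = 11110000 → 4-byte char #5 = F0 90 8C BB.
Offset 16: leading byte 0xF4 = 11110100 → 4-byte char #6 = F4 84 8C AF.
Offset 20: leading byte 0xC4 = 11000100 → 2-byte char #7 = C4 A5.
Offset 22: leading byte 0xCB = 11001011 → 2-byte char #8 = CB A8.
Offset 24: leading byte 0xF4 = 11110100 → 4-byte char #9 = F4 80 85 95.
Offset 28: leading byte 0x73 = 01110011 → 1-byte char #10 = 73.
Offset 29: leading byte 0xF1 = 11110001 → 4-byte char #11 = F1 9D 93 AD.
Leading byte 0xF1 = 11110001 matches 11110xxx → 4-byte sequence.
Byte 1: 0xF1 = 11110001, payload 001 (3 bits).
Byte 2: 0x9D = 10011101 (10xxxxxx ✓), payload 011101.
Byte 3: 0x93 = 10010011 (10xxxxxx ✓), payload 010011.
Byte 4: 0xAD = 10101101 (10xxxxxx ✓), payload 101101.
Concatenate: 001011101010011101101 = 0x5D4ED (21 bits → U+5D4ED).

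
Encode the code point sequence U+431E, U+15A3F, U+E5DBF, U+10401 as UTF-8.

U+431E: 3-byte form → E4 8C 9E.
U+15A3F: 4-byte form → F0 95 A8 BF.
U+E5DBF: 4-byte form → F3 A5 B6 BF.
U+10401: 4-byte form → F0 90 90 81.
Concatenated (15 bytes): E4 8C 9E F0 95 A8 BF F3 A5 B6 BF F0 90 90 81.

E4 8C 9E F0 95 A8 BF F3 A5 B6 BF F0 90 90 81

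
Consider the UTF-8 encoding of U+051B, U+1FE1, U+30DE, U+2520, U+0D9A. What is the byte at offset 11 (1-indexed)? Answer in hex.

0xA0

1-indexed offset 11 is 0-indexed offset 10.
U+051B → 2-byte form D4 9B at offsets 0–1.
U+1FE1 → 3-byte form E1 BF A1 at offsets 2–4.
U+30DE → 3-byte form E3 83 9E at offsets 5–7.
U+2520 → 3-byte form E2 94 A0 at offsets 8–10.
Offset 10 falls in char 4's range; it's byte 3 of E2 94 A0 = 0xA0.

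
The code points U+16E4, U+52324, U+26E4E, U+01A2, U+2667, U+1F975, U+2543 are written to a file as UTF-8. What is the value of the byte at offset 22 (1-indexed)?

0x95

1-indexed offset 22 is 0-indexed offset 21.
U+16E4 → 3-byte form E1 9B A4 at offsets 0–2.
U+52324 → 4-byte form F1 92 8C A4 at offsets 3–6.
U+26E4E → 4-byte form F0 A6 B9 8E at offsets 7–10.
U+01A2 → 2-byte form C6 A2 at offsets 11–12.
U+2667 → 3-byte form E2 99 A7 at offsets 13–15.
U+1F975 → 4-byte form F0 9F A5 B5 at offsets 16–19.
U+2543 → 3-byte form E2 95 83 at offsets 20–22.
Offset 21 falls in char 7's range; it's byte 2 of E2 95 83 = 0x95.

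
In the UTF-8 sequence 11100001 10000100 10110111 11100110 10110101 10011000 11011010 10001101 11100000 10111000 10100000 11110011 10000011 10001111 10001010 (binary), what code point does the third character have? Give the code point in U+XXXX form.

U+068D

Offset 0: leading byte 0xE1 = 11100001 → 3-byte char #1 = E1 84 B7.
Offset 3: leading byte 0xE6 = 11100110 → 3-byte char #2 = E6 B5 98.
Offset 6: leading byte 0xDA = 11011010 → 2-byte char #3 = DA 8D.
Leading byte 0xDA = 11011010 matches 110xxxxx → 2-byte sequence.
Byte 1: 0xDA = 11011010, payload 11010 (5 bits).
Byte 2: 0x8D = 10001101 (10xxxxxx ✓), payload 001101.
Concatenate: 11010001101 = 0x68D (11 bits → U+068D).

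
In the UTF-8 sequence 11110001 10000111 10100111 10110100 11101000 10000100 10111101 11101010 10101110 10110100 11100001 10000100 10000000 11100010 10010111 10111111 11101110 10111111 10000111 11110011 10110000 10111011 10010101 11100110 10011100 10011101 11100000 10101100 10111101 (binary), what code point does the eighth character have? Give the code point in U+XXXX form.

Offset 0: leading byte 0xF1 = 11110001 → 4-byte char #1 = F1 87 A7 B4.
Offset 4: leading byte 0xE8 = 11101000 → 3-byte char #2 = E8 84 BD.
Offset 7: leading byte 0xEA = 11101010 → 3-byte char #3 = EA AE B4.
Offset 10: leading byte 0xE1 = 11100001 → 3-byte char #4 = E1 84 80.
Offset 13: leading byte 0xE2 = 11100010 → 3-byte char #5 = E2 97 BF.
Offset 16: leading byte 0xEE = 11101110 → 3-byte char #6 = EE BF 87.
Offset 19: leading byte 0xF3 = 11110011 → 4-byte char #7 = F3 B0 BB 95.
Offset 23: leading byte 0xE6 = 11100110 → 3-byte char #8 = E6 9C 9D.
Leading byte 0xE6 = 11100110 matches 1110xxxx → 3-byte sequence.
Byte 1: 0xE6 = 11100110, payload 0110 (4 bits).
Byte 2: 0x9C = 10011100 (10xxxxxx ✓), payload 011100.
Byte 3: 0x9D = 10011101 (10xxxxxx ✓), payload 011101.
Concatenate: 0110011100011101 = 0x671D (16 bits → U+671D).

U+671D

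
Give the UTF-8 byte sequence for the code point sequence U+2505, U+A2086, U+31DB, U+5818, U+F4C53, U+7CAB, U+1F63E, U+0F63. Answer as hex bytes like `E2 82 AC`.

U+2505: 3-byte form → E2 94 85.
U+A2086: 4-byte form → F2 A2 82 86.
U+31DB: 3-byte form → E3 87 9B.
U+5818: 3-byte form → E5 A0 98.
U+F4C53: 4-byte form → F3 B4 B1 93.
U+7CAB: 3-byte form → E7 B2 AB.
U+1F63E: 4-byte form → F0 9F 98 BE.
U+0F63: 3-byte form → E0 BD A3.
Concatenated (27 bytes): E2 94 85 F2 A2 82 86 E3 87 9B E5 A0 98 F3 B4 B1 93 E7 B2 AB F0 9F 98 BE E0 BD A3.

E2 94 85 F2 A2 82 86 E3 87 9B E5 A0 98 F3 B4 B1 93 E7 B2 AB F0 9F 98 BE E0 BD A3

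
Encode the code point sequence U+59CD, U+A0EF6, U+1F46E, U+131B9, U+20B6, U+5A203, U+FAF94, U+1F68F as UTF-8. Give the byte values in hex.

U+59CD: 3-byte form → E5 A7 8D.
U+A0EF6: 4-byte form → F2 A0 BB B6.
U+1F46E: 4-byte form → F0 9F 91 AE.
U+131B9: 4-byte form → F0 93 86 B9.
U+20B6: 3-byte form → E2 82 B6.
U+5A203: 4-byte form → F1 9A 88 83.
U+FAF94: 4-byte form → F3 BA BE 94.
U+1F68F: 4-byte form → F0 9F 9A 8F.
Concatenated (30 bytes): E5 A7 8D F2 A0 BB B6 F0 9F 91 AE F0 93 86 B9 E2 82 B6 F1 9A 88 83 F3 BA BE 94 F0 9F 9A 8F.

E5 A7 8D F2 A0 BB B6 F0 9F 91 AE F0 93 86 B9 E2 82 B6 F1 9A 88 83 F3 BA BE 94 F0 9F 9A 8F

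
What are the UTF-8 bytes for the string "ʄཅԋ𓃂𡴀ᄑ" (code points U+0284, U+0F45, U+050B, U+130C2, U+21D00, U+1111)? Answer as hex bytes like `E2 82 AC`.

U+0284: 2-byte form → CA 84.
U+0F45: 3-byte form → E0 BD 85.
U+050B: 2-byte form → D4 8B.
U+130C2: 4-byte form → F0 93 83 82.
U+21D00: 4-byte form → F0 A1 B4 80.
U+1111: 3-byte form → E1 84 91.
Concatenated (18 bytes): CA 84 E0 BD 85 D4 8B F0 93 83 82 F0 A1 B4 80 E1 84 91.

CA 84 E0 BD 85 D4 8B F0 93 83 82 F0 A1 B4 80 E1 84 91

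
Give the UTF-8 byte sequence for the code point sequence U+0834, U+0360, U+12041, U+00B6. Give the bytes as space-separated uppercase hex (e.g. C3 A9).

E0 A0 B4 CD A0 F0 92 81 81 C2 B6

U+0834: 3-byte form → E0 A0 B4.
U+0360: 2-byte form → CD A0.
U+12041: 4-byte form → F0 92 81 81.
U+00B6: 2-byte form → C2 B6.
Concatenated (11 bytes): E0 A0 B4 CD A0 F0 92 81 81 C2 B6.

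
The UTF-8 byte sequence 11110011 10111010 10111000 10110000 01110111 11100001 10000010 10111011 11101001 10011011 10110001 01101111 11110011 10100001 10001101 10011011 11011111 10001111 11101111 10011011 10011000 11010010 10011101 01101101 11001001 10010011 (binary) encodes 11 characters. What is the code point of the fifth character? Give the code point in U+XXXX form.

Offset 0: leading byte 0xF3 = 11110011 → 4-byte char #1 = F3 BA B8 B0.
Offset 4: leading byte 0x77 = 01110111 → 1-byte char #2 = 77.
Offset 5: leading byte 0xE1 = 11100001 → 3-byte char #3 = E1 82 BB.
Offset 8: leading byte 0xE9 = 11101001 → 3-byte char #4 = E9 9B B1.
Offset 11: leading byte 0x6F = 01101111 → 1-byte char #5 = 6F.
Leading byte 0x6F = 01101111 matches 0xxxxxxx → 1-byte sequence.
Byte 1: 0x6F = 01101111, payload 1101111 (7 bits).
Concatenate: 1101111 = 0x6F (7 bits → U+006F).

U+006F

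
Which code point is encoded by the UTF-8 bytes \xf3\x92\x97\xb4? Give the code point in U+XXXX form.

U+D25F4

Leading byte 0xF3 = 11110011 matches 11110xxx → 4-byte sequence.
Byte 1: 0xF3 = 11110011, payload 011 (3 bits).
Byte 2: 0x92 = 10010010 (10xxxxxx ✓), payload 010010.
Byte 3: 0x97 = 10010111 (10xxxxxx ✓), payload 010111.
Byte 4: 0xB4 = 10110100 (10xxxxxx ✓), payload 110100.
Concatenate: 011010010010111110100 = 0xD25F4 (21 bits → U+D25F4).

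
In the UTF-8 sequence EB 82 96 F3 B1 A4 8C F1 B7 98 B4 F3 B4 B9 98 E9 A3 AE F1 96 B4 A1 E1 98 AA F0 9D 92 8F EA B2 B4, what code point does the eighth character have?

Offset 0: leading byte 0xEB = 11101011 → 3-byte char #1 = EB 82 96.
Offset 3: leading byte 0xF3 = 11110011 → 4-byte char #2 = F3 B1 A4 8C.
Offset 7: leading byte 0xF1 = 11110001 → 4-byte char #3 = F1 B7 98 B4.
Offset 11: leading byte 0xF3 = 11110011 → 4-byte char #4 = F3 B4 B9 98.
Offset 15: leading byte 0xE9 = 11101001 → 3-byte char #5 = E9 A3 AE.
Offset 18: leading byte 0xF1 = 11110001 → 4-byte char #6 = F1 96 B4 A1.
Offset 22: leading byte 0xE1 = 11100001 → 3-byte char #7 = E1 98 AA.
Offset 25: leading byte 0xF0 = 11110000 → 4-byte char #8 = F0 9D 92 8F.
Leading byte 0xF0 = 11110000 matches 11110xxx → 4-byte sequence.
Byte 1: 0xF0 = 11110000, payload 000 (3 bits).
Byte 2: 0x9D = 10011101 (10xxxxxx ✓), payload 011101.
Byte 3: 0x92 = 10010010 (10xxxxxx ✓), payload 010010.
Byte 4: 0x8F = 10001111 (10xxxxxx ✓), payload 001111.
Concatenate: 000011101010010001111 = 0x1D48F (21 bits → U+1D48F).

U+1D48F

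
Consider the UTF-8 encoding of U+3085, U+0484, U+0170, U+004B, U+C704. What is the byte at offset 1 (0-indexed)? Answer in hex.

0x82

U+3085 → 3-byte form E3 82 85 at offsets 0–2.
Offset 1 falls in char 1's range; it's byte 2 of E3 82 85 = 0x82.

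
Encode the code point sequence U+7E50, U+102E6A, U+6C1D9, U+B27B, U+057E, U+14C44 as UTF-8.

U+7E50: 3-byte form → E7 B9 90.
U+102E6A: 4-byte form → F4 82 B9 AA.
U+6C1D9: 4-byte form → F1 AC 87 99.
U+B27B: 3-byte form → EB 89 BB.
U+057E: 2-byte form → D5 BE.
U+14C44: 4-byte form → F0 94 B1 84.
Concatenated (20 bytes): E7 B9 90 F4 82 B9 AA F1 AC 87 99 EB 89 BB D5 BE F0 94 B1 84.

E7 B9 90 F4 82 B9 AA F1 AC 87 99 EB 89 BB D5 BE F0 94 B1 84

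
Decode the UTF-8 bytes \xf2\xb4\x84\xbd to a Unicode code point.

Leading byte 0xF2 = 11110010 matches 11110xxx → 4-byte sequence.
Byte 1: 0xF2 = 11110010, payload 010 (3 bits).
Byte 2: 0xB4 = 10110100 (10xxxxxx ✓), payload 110100.
Byte 3: 0x84 = 10000100 (10xxxxxx ✓), payload 000100.
Byte 4: 0xBD = 10111101 (10xxxxxx ✓), payload 111101.
Concatenate: 010110100000100111101 = 0xB413D (21 bits → U+B413D).

U+B413D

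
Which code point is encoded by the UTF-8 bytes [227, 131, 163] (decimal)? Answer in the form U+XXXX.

U+30E3

Leading byte 0xE3 = 11100011 matches 1110xxxx → 3-byte sequence.
Byte 1: 0xE3 = 11100011, payload 0011 (4 bits).
Byte 2: 0x83 = 10000011 (10xxxxxx ✓), payload 000011.
Byte 3: 0xA3 = 10100011 (10xxxxxx ✓), payload 100011.
Concatenate: 0011000011100011 = 0x30E3 (16 bits → U+30E3).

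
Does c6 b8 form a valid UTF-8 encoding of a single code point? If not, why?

valid

Leading byte 0xC6 = 11000110 → 2-byte form.
Continuation bytes 0xB8=10111000 all match 10xxxxxx.
Decoded value 0x1B8 is ≥ 0x80 (shortest form) and not a surrogate.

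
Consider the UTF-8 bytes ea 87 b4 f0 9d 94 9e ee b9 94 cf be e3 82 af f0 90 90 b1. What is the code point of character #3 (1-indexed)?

U+EE54

Offset 0: leading byte 0xEA = 11101010 → 3-byte char #1 = EA 87 B4.
Offset 3: leading byte 0xF0 = 11110000 → 4-byte char #2 = F0 9D 94 9E.
Offset 7: leading byte 0xEE = 11101110 → 3-byte char #3 = EE B9 94.
Leading byte 0xEE = 11101110 matches 1110xxxx → 3-byte sequence.
Byte 1: 0xEE = 11101110, payload 1110 (4 bits).
Byte 2: 0xB9 = 10111001 (10xxxxxx ✓), payload 111001.
Byte 3: 0x94 = 10010100 (10xxxxxx ✓), payload 010100.
Concatenate: 1110111001010100 = 0xEE54 (16 bits → U+EE54).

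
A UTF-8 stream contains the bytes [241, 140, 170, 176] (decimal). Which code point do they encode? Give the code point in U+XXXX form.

U+4CAB0

Leading byte 0xF1 = 11110001 matches 11110xxx → 4-byte sequence.
Byte 1: 0xF1 = 11110001, payload 001 (3 bits).
Byte 2: 0x8C = 10001100 (10xxxxxx ✓), payload 001100.
Byte 3: 0xAA = 10101010 (10xxxxxx ✓), payload 101010.
Byte 4: 0xB0 = 10110000 (10xxxxxx ✓), payload 110000.
Concatenate: 001001100101010110000 = 0x4CAB0 (21 bits → U+4CAB0).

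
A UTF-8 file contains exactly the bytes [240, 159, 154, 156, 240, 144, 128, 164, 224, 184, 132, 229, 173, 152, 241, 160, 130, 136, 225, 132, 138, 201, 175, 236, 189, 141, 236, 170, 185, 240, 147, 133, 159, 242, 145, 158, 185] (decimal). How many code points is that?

11

Byte at offset 0: 0xF0 = 11110000 → 4-byte char (#1). Advance 4.
Byte at offset 4: 0xF0 = 11110000 → 4-byte char (#2). Advance 4.
Byte at offset 8: 0xE0 = 11100000 → 3-byte char (#3). Advance 3.
Byte at offset 11: 0xE5 = 11100101 → 3-byte char (#4). Advance 3.
Byte at offset 14: 0xF1 = 11110001 → 4-byte char (#5). Advance 4.
Byte at offset 18: 0xE1 = 11100001 → 3-byte char (#6). Advance 3.
Byte at offset 21: 0xC9 = 11001001 → 2-byte char (#7). Advance 2.
Byte at offset 23: 0xEC = 11101100 → 3-byte char (#8). Advance 3.
Byte at offset 26: 0xEC = 11101100 → 3-byte char (#9). Advance 3.
Byte at offset 29: 0xF0 = 11110000 → 4-byte char (#10). Advance 4.
Byte at offset 33: 0xF2 = 11110010 → 4-byte char (#11). Advance 4.
Reached end at offset 37 after 11 code points.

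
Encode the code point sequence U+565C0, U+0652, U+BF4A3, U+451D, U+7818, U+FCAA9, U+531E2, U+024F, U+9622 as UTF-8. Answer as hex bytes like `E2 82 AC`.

F1 96 97 80 D9 92 F2 BF 92 A3 E4 94 9D E7 A0 98 F3 BC AA A9 F1 93 87 A2 C9 8F E9 98 A2

U+565C0: 4-byte form → F1 96 97 80.
U+0652: 2-byte form → D9 92.
U+BF4A3: 4-byte form → F2 BF 92 A3.
U+451D: 3-byte form → E4 94 9D.
U+7818: 3-byte form → E7 A0 98.
U+FCAA9: 4-byte form → F3 BC AA A9.
U+531E2: 4-byte form → F1 93 87 A2.
U+024F: 2-byte form → C9 8F.
U+9622: 3-byte form → E9 98 A2.
Concatenated (29 bytes): F1 96 97 80 D9 92 F2 BF 92 A3 E4 94 9D E7 A0 98 F3 BC AA A9 F1 93 87 A2 C9 8F E9 98 A2.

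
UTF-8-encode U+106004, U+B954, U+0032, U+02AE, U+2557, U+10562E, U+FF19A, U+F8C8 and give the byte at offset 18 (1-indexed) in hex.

0xF3

1-indexed offset 18 is 0-indexed offset 17.
U+106004 → 4-byte form F4 86 80 84 at offsets 0–3.
U+B954 → 3-byte form EB A5 94 at offsets 4–6.
U+0032 → 1-byte form 32 at offsets 7–7.
U+02AE → 2-byte form CA AE at offsets 8–9.
U+2557 → 3-byte form E2 95 97 at offsets 10–12.
U+10562E → 4-byte form F4 85 98 AE at offsets 13–16.
U+FF19A → 4-byte form F3 BF 86 9A at offsets 17–20.
Offset 17 falls in char 7's range; it's byte 1 of F3 BF 86 9A = 0xF3.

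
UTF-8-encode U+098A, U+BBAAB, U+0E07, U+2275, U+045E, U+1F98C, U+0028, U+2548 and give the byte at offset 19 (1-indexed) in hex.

0x8C

1-indexed offset 19 is 0-indexed offset 18.
U+098A → 3-byte form E0 A6 8A at offsets 0–2.
U+BBAAB → 4-byte form F2 BB AA AB at offsets 3–6.
U+0E07 → 3-byte form E0 B8 87 at offsets 7–9.
U+2275 → 3-byte form E2 89 B5 at offsets 10–12.
U+045E → 2-byte form D1 9E at offsets 13–14.
U+1F98C → 4-byte form F0 9F A6 8C at offsets 15–18.
Offset 18 falls in char 6's range; it's byte 4 of F0 9F A6 8C = 0x8C.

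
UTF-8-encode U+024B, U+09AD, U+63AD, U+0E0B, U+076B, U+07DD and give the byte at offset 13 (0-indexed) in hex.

U+024B → 2-byte form C9 8B at offsets 0–1.
U+09AD → 3-byte form E0 A6 AD at offsets 2–4.
U+63AD → 3-byte form E6 8E AD at offsets 5–7.
U+0E0B → 3-byte form E0 B8 8B at offsets 8–10.
U+076B → 2-byte form DD AB at offsets 11–12.
U+07DD → 2-byte form DF 9D at offsets 13–14.
Offset 13 falls in char 6's range; it's byte 1 of DF 9D = 0xDF.

0xDF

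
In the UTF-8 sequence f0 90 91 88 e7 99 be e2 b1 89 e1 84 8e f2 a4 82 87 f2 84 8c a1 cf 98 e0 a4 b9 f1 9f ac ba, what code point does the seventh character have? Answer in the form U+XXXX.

Offset 0: leading byte 0xF0 = 11110000 → 4-byte char #1 = F0 90 91 88.
Offset 4: leading byte 0xE7 = 11100111 → 3-byte char #2 = E7 99 BE.
Offset 7: leading byte 0xE2 = 11100010 → 3-byte char #3 = E2 B1 89.
Offset 10: leading byte 0xE1 = 11100001 → 3-byte char #4 = E1 84 8E.
Offset 13: leading byte 0xF2 = 11110010 → 4-byte char #5 = F2 A4 82 87.
Offset 17: leading byte 0xF2 = 11110010 → 4-byte char #6 = F2 84 8C A1.
Offset 21: leading byte 0xCF = 11001111 → 2-byte char #7 = CF 98.
Leading byte 0xCF = 11001111 matches 110xxxxx → 2-byte sequence.
Byte 1: 0xCF = 11001111, payload 01111 (5 bits).
Byte 2: 0x98 = 10011000 (10xxxxxx ✓), payload 011000.
Concatenate: 01111011000 = 0x3D8 (11 bits → U+03D8).

U+03D8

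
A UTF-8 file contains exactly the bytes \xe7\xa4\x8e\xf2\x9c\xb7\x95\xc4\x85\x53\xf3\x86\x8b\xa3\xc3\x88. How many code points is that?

Byte at offset 0: 0xE7 = 11100111 → 3-byte char (#1). Advance 3.
Byte at offset 3: 0xF2 = 11110010 → 4-byte char (#2). Advance 4.
Byte at offset 7: 0xC4 = 11000100 → 2-byte char (#3). Advance 2.
Byte at offset 9: 0x53 = 01010011 → 1-byte char (#4). Advance 1.
Byte at offset 10: 0xF3 = 11110011 → 4-byte char (#5). Advance 4.
Byte at offset 14: 0xC3 = 11000011 → 2-byte char (#6). Advance 2.
Reached end at offset 16 after 6 code points.

6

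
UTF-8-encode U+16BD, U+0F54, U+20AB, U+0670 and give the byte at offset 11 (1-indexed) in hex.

0xB0

1-indexed offset 11 is 0-indexed offset 10.
U+16BD → 3-byte form E1 9A BD at offsets 0–2.
U+0F54 → 3-byte form E0 BD 94 at offsets 3–5.
U+20AB → 3-byte form E2 82 AB at offsets 6–8.
U+0670 → 2-byte form D9 B0 at offsets 9–10.
Offset 10 falls in char 4's range; it's byte 2 of D9 B0 = 0xB0.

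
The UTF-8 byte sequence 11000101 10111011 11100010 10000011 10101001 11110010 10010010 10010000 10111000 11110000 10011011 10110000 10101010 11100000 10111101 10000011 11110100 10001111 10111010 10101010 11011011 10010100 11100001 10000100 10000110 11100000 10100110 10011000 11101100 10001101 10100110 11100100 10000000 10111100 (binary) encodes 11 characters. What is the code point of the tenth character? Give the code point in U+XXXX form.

Offset 0: leading byte 0xC5 = 11000101 → 2-byte char #1 = C5 BB.
Offset 2: leading byte 0xE2 = 11100010 → 3-byte char #2 = E2 83 A9.
Offset 5: leading byte 0xF2 = 11110010 → 4-byte char #3 = F2 92 90 B8.
Offset 9: leading byte 0xF0 = 11110000 → 4-byte char #4 = F0 9B B0 AA.
Offset 13: leading byte 0xE0 = 11100000 → 3-byte char #5 = E0 BD 83.
Offset 16: leading byte 0xF4 = 11110100 → 4-byte char #6 = F4 8F BA AA.
Offset 20: leading byte 0xDB = 11011011 → 2-byte char #7 = DB 94.
Offset 22: leading byte 0xE1 = 11100001 → 3-byte char #8 = E1 84 86.
Offset 25: leading byte 0xE0 = 11100000 → 3-byte char #9 = E0 A6 98.
Offset 28: leading byte 0xEC = 11101100 → 3-byte char #10 = EC 8D A6.
Leading byte 0xEC = 11101100 matches 1110xxxx → 3-byte sequence.
Byte 1: 0xEC = 11101100, payload 1100 (4 bits).
Byte 2: 0x8D = 10001101 (10xxxxxx ✓), payload 001101.
Byte 3: 0xA6 = 10100110 (10xxxxxx ✓), payload 100110.
Concatenate: 1100001101100110 = 0xC366 (16 bits → U+C366).

U+C366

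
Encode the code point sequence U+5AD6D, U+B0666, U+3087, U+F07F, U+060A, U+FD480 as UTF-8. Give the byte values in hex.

U+5AD6D: 4-byte form → F1 9A B5 AD.
U+B0666: 4-byte form → F2 B0 99 A6.
U+3087: 3-byte form → E3 82 87.
U+F07F: 3-byte form → EF 81 BF.
U+060A: 2-byte form → D8 8A.
U+FD480: 4-byte form → F3 BD 92 80.
Concatenated (20 bytes): F1 9A B5 AD F2 B0 99 A6 E3 82 87 EF 81 BF D8 8A F3 BD 92 80.

F1 9A B5 AD F2 B0 99 A6 E3 82 87 EF 81 BF D8 8A F3 BD 92 80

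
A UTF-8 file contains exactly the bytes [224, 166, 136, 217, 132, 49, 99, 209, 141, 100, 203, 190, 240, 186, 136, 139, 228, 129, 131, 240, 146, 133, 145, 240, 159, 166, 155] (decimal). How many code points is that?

Byte at offset 0: 0xE0 = 11100000 → 3-byte char (#1). Advance 3.
Byte at offset 3: 0xD9 = 11011001 → 2-byte char (#2). Advance 2.
Byte at offset 5: 0x31 = 00110001 → 1-byte char (#3). Advance 1.
Byte at offset 6: 0x63 = 01100011 → 1-byte char (#4). Advance 1.
Byte at offset 7: 0xD1 = 11010001 → 2-byte char (#5). Advance 2.
Byte at offset 9: 0x64 = 01100100 → 1-byte char (#6). Advance 1.
Byte at offset 10: 0xCB = 11001011 → 2-byte char (#7). Advance 2.
Byte at offset 12: 0xF0 = 11110000 → 4-byte char (#8). Advance 4.
Byte at offset 16: 0xE4 = 11100100 → 3-byte char (#9). Advance 3.
Byte at offset 19: 0xF0 = 11110000 → 4-byte char (#10). Advance 4.
Byte at offset 23: 0xF0 = 11110000 → 4-byte char (#11). Advance 4.
Reached end at offset 27 after 11 code points.

11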